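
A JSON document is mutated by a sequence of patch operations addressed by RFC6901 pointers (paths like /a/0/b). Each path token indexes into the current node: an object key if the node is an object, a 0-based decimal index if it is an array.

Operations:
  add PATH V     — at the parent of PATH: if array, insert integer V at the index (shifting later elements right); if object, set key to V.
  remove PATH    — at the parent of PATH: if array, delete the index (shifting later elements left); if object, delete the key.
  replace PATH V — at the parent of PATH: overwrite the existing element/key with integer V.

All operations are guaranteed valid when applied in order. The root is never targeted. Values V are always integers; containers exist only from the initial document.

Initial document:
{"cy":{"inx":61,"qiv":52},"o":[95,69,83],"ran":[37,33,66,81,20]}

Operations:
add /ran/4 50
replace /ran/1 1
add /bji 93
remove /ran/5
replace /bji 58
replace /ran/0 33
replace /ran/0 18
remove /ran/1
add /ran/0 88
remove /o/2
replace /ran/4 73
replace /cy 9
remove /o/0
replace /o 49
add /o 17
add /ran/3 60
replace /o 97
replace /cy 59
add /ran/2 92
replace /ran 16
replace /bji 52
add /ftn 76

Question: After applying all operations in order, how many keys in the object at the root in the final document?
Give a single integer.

Answer: 5

Derivation:
After op 1 (add /ran/4 50): {"cy":{"inx":61,"qiv":52},"o":[95,69,83],"ran":[37,33,66,81,50,20]}
After op 2 (replace /ran/1 1): {"cy":{"inx":61,"qiv":52},"o":[95,69,83],"ran":[37,1,66,81,50,20]}
After op 3 (add /bji 93): {"bji":93,"cy":{"inx":61,"qiv":52},"o":[95,69,83],"ran":[37,1,66,81,50,20]}
After op 4 (remove /ran/5): {"bji":93,"cy":{"inx":61,"qiv":52},"o":[95,69,83],"ran":[37,1,66,81,50]}
After op 5 (replace /bji 58): {"bji":58,"cy":{"inx":61,"qiv":52},"o":[95,69,83],"ran":[37,1,66,81,50]}
After op 6 (replace /ran/0 33): {"bji":58,"cy":{"inx":61,"qiv":52},"o":[95,69,83],"ran":[33,1,66,81,50]}
After op 7 (replace /ran/0 18): {"bji":58,"cy":{"inx":61,"qiv":52},"o":[95,69,83],"ran":[18,1,66,81,50]}
After op 8 (remove /ran/1): {"bji":58,"cy":{"inx":61,"qiv":52},"o":[95,69,83],"ran":[18,66,81,50]}
After op 9 (add /ran/0 88): {"bji":58,"cy":{"inx":61,"qiv":52},"o":[95,69,83],"ran":[88,18,66,81,50]}
After op 10 (remove /o/2): {"bji":58,"cy":{"inx":61,"qiv":52},"o":[95,69],"ran":[88,18,66,81,50]}
After op 11 (replace /ran/4 73): {"bji":58,"cy":{"inx":61,"qiv":52},"o":[95,69],"ran":[88,18,66,81,73]}
After op 12 (replace /cy 9): {"bji":58,"cy":9,"o":[95,69],"ran":[88,18,66,81,73]}
After op 13 (remove /o/0): {"bji":58,"cy":9,"o":[69],"ran":[88,18,66,81,73]}
After op 14 (replace /o 49): {"bji":58,"cy":9,"o":49,"ran":[88,18,66,81,73]}
After op 15 (add /o 17): {"bji":58,"cy":9,"o":17,"ran":[88,18,66,81,73]}
After op 16 (add /ran/3 60): {"bji":58,"cy":9,"o":17,"ran":[88,18,66,60,81,73]}
After op 17 (replace /o 97): {"bji":58,"cy":9,"o":97,"ran":[88,18,66,60,81,73]}
After op 18 (replace /cy 59): {"bji":58,"cy":59,"o":97,"ran":[88,18,66,60,81,73]}
After op 19 (add /ran/2 92): {"bji":58,"cy":59,"o":97,"ran":[88,18,92,66,60,81,73]}
After op 20 (replace /ran 16): {"bji":58,"cy":59,"o":97,"ran":16}
After op 21 (replace /bji 52): {"bji":52,"cy":59,"o":97,"ran":16}
After op 22 (add /ftn 76): {"bji":52,"cy":59,"ftn":76,"o":97,"ran":16}
Size at the root: 5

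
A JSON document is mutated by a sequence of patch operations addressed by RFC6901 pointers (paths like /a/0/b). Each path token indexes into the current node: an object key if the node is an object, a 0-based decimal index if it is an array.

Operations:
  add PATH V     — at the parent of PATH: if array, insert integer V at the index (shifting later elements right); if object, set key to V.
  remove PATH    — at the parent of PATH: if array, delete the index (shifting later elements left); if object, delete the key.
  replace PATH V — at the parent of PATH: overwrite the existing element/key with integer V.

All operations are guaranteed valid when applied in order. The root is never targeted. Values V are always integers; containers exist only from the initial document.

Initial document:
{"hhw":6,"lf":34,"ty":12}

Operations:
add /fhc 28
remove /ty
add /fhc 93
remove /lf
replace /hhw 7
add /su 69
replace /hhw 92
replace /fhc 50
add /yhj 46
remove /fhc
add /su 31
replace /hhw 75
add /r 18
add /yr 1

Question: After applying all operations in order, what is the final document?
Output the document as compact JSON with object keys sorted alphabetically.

Answer: {"hhw":75,"r":18,"su":31,"yhj":46,"yr":1}

Derivation:
After op 1 (add /fhc 28): {"fhc":28,"hhw":6,"lf":34,"ty":12}
After op 2 (remove /ty): {"fhc":28,"hhw":6,"lf":34}
After op 3 (add /fhc 93): {"fhc":93,"hhw":6,"lf":34}
After op 4 (remove /lf): {"fhc":93,"hhw":6}
After op 5 (replace /hhw 7): {"fhc":93,"hhw":7}
After op 6 (add /su 69): {"fhc":93,"hhw":7,"su":69}
After op 7 (replace /hhw 92): {"fhc":93,"hhw":92,"su":69}
After op 8 (replace /fhc 50): {"fhc":50,"hhw":92,"su":69}
After op 9 (add /yhj 46): {"fhc":50,"hhw":92,"su":69,"yhj":46}
After op 10 (remove /fhc): {"hhw":92,"su":69,"yhj":46}
After op 11 (add /su 31): {"hhw":92,"su":31,"yhj":46}
After op 12 (replace /hhw 75): {"hhw":75,"su":31,"yhj":46}
After op 13 (add /r 18): {"hhw":75,"r":18,"su":31,"yhj":46}
After op 14 (add /yr 1): {"hhw":75,"r":18,"su":31,"yhj":46,"yr":1}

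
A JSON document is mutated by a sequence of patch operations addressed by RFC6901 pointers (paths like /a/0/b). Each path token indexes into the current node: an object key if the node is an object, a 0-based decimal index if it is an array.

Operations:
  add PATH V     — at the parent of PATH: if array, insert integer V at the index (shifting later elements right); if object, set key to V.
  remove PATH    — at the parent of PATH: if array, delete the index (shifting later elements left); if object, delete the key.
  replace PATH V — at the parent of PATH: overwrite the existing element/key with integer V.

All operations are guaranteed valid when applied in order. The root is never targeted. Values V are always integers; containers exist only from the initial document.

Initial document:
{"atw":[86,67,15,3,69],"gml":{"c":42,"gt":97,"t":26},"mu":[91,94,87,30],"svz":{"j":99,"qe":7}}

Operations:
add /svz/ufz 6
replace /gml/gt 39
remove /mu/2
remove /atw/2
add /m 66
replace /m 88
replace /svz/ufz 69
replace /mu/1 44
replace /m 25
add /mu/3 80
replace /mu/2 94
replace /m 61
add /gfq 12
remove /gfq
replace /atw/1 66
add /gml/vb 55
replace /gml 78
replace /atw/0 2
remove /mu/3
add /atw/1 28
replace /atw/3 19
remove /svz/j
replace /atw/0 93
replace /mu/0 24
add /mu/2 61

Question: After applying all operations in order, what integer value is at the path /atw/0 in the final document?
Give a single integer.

Answer: 93

Derivation:
After op 1 (add /svz/ufz 6): {"atw":[86,67,15,3,69],"gml":{"c":42,"gt":97,"t":26},"mu":[91,94,87,30],"svz":{"j":99,"qe":7,"ufz":6}}
After op 2 (replace /gml/gt 39): {"atw":[86,67,15,3,69],"gml":{"c":42,"gt":39,"t":26},"mu":[91,94,87,30],"svz":{"j":99,"qe":7,"ufz":6}}
After op 3 (remove /mu/2): {"atw":[86,67,15,3,69],"gml":{"c":42,"gt":39,"t":26},"mu":[91,94,30],"svz":{"j":99,"qe":7,"ufz":6}}
After op 4 (remove /atw/2): {"atw":[86,67,3,69],"gml":{"c":42,"gt":39,"t":26},"mu":[91,94,30],"svz":{"j":99,"qe":7,"ufz":6}}
After op 5 (add /m 66): {"atw":[86,67,3,69],"gml":{"c":42,"gt":39,"t":26},"m":66,"mu":[91,94,30],"svz":{"j":99,"qe":7,"ufz":6}}
After op 6 (replace /m 88): {"atw":[86,67,3,69],"gml":{"c":42,"gt":39,"t":26},"m":88,"mu":[91,94,30],"svz":{"j":99,"qe":7,"ufz":6}}
After op 7 (replace /svz/ufz 69): {"atw":[86,67,3,69],"gml":{"c":42,"gt":39,"t":26},"m":88,"mu":[91,94,30],"svz":{"j":99,"qe":7,"ufz":69}}
After op 8 (replace /mu/1 44): {"atw":[86,67,3,69],"gml":{"c":42,"gt":39,"t":26},"m":88,"mu":[91,44,30],"svz":{"j":99,"qe":7,"ufz":69}}
After op 9 (replace /m 25): {"atw":[86,67,3,69],"gml":{"c":42,"gt":39,"t":26},"m":25,"mu":[91,44,30],"svz":{"j":99,"qe":7,"ufz":69}}
After op 10 (add /mu/3 80): {"atw":[86,67,3,69],"gml":{"c":42,"gt":39,"t":26},"m":25,"mu":[91,44,30,80],"svz":{"j":99,"qe":7,"ufz":69}}
After op 11 (replace /mu/2 94): {"atw":[86,67,3,69],"gml":{"c":42,"gt":39,"t":26},"m":25,"mu":[91,44,94,80],"svz":{"j":99,"qe":7,"ufz":69}}
After op 12 (replace /m 61): {"atw":[86,67,3,69],"gml":{"c":42,"gt":39,"t":26},"m":61,"mu":[91,44,94,80],"svz":{"j":99,"qe":7,"ufz":69}}
After op 13 (add /gfq 12): {"atw":[86,67,3,69],"gfq":12,"gml":{"c":42,"gt":39,"t":26},"m":61,"mu":[91,44,94,80],"svz":{"j":99,"qe":7,"ufz":69}}
After op 14 (remove /gfq): {"atw":[86,67,3,69],"gml":{"c":42,"gt":39,"t":26},"m":61,"mu":[91,44,94,80],"svz":{"j":99,"qe":7,"ufz":69}}
After op 15 (replace /atw/1 66): {"atw":[86,66,3,69],"gml":{"c":42,"gt":39,"t":26},"m":61,"mu":[91,44,94,80],"svz":{"j":99,"qe":7,"ufz":69}}
After op 16 (add /gml/vb 55): {"atw":[86,66,3,69],"gml":{"c":42,"gt":39,"t":26,"vb":55},"m":61,"mu":[91,44,94,80],"svz":{"j":99,"qe":7,"ufz":69}}
After op 17 (replace /gml 78): {"atw":[86,66,3,69],"gml":78,"m":61,"mu":[91,44,94,80],"svz":{"j":99,"qe":7,"ufz":69}}
After op 18 (replace /atw/0 2): {"atw":[2,66,3,69],"gml":78,"m":61,"mu":[91,44,94,80],"svz":{"j":99,"qe":7,"ufz":69}}
After op 19 (remove /mu/3): {"atw":[2,66,3,69],"gml":78,"m":61,"mu":[91,44,94],"svz":{"j":99,"qe":7,"ufz":69}}
After op 20 (add /atw/1 28): {"atw":[2,28,66,3,69],"gml":78,"m":61,"mu":[91,44,94],"svz":{"j":99,"qe":7,"ufz":69}}
After op 21 (replace /atw/3 19): {"atw":[2,28,66,19,69],"gml":78,"m":61,"mu":[91,44,94],"svz":{"j":99,"qe":7,"ufz":69}}
After op 22 (remove /svz/j): {"atw":[2,28,66,19,69],"gml":78,"m":61,"mu":[91,44,94],"svz":{"qe":7,"ufz":69}}
After op 23 (replace /atw/0 93): {"atw":[93,28,66,19,69],"gml":78,"m":61,"mu":[91,44,94],"svz":{"qe":7,"ufz":69}}
After op 24 (replace /mu/0 24): {"atw":[93,28,66,19,69],"gml":78,"m":61,"mu":[24,44,94],"svz":{"qe":7,"ufz":69}}
After op 25 (add /mu/2 61): {"atw":[93,28,66,19,69],"gml":78,"m":61,"mu":[24,44,61,94],"svz":{"qe":7,"ufz":69}}
Value at /atw/0: 93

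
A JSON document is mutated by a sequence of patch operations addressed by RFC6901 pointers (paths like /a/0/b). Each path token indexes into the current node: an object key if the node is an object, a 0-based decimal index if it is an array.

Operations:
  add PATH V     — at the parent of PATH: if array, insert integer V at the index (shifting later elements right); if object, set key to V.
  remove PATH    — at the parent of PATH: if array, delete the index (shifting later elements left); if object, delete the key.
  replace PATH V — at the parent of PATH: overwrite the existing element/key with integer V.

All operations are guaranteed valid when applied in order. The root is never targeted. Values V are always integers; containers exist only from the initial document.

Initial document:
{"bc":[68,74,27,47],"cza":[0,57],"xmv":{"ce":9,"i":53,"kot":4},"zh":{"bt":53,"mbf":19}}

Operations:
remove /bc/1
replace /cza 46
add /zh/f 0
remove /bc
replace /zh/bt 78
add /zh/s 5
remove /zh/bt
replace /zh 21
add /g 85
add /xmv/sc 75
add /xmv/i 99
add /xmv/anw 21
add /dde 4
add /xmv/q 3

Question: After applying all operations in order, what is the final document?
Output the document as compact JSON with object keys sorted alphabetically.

Answer: {"cza":46,"dde":4,"g":85,"xmv":{"anw":21,"ce":9,"i":99,"kot":4,"q":3,"sc":75},"zh":21}

Derivation:
After op 1 (remove /bc/1): {"bc":[68,27,47],"cza":[0,57],"xmv":{"ce":9,"i":53,"kot":4},"zh":{"bt":53,"mbf":19}}
After op 2 (replace /cza 46): {"bc":[68,27,47],"cza":46,"xmv":{"ce":9,"i":53,"kot":4},"zh":{"bt":53,"mbf":19}}
After op 3 (add /zh/f 0): {"bc":[68,27,47],"cza":46,"xmv":{"ce":9,"i":53,"kot":4},"zh":{"bt":53,"f":0,"mbf":19}}
After op 4 (remove /bc): {"cza":46,"xmv":{"ce":9,"i":53,"kot":4},"zh":{"bt":53,"f":0,"mbf":19}}
After op 5 (replace /zh/bt 78): {"cza":46,"xmv":{"ce":9,"i":53,"kot":4},"zh":{"bt":78,"f":0,"mbf":19}}
After op 6 (add /zh/s 5): {"cza":46,"xmv":{"ce":9,"i":53,"kot":4},"zh":{"bt":78,"f":0,"mbf":19,"s":5}}
After op 7 (remove /zh/bt): {"cza":46,"xmv":{"ce":9,"i":53,"kot":4},"zh":{"f":0,"mbf":19,"s":5}}
After op 8 (replace /zh 21): {"cza":46,"xmv":{"ce":9,"i":53,"kot":4},"zh":21}
After op 9 (add /g 85): {"cza":46,"g":85,"xmv":{"ce":9,"i":53,"kot":4},"zh":21}
After op 10 (add /xmv/sc 75): {"cza":46,"g":85,"xmv":{"ce":9,"i":53,"kot":4,"sc":75},"zh":21}
After op 11 (add /xmv/i 99): {"cza":46,"g":85,"xmv":{"ce":9,"i":99,"kot":4,"sc":75},"zh":21}
After op 12 (add /xmv/anw 21): {"cza":46,"g":85,"xmv":{"anw":21,"ce":9,"i":99,"kot":4,"sc":75},"zh":21}
After op 13 (add /dde 4): {"cza":46,"dde":4,"g":85,"xmv":{"anw":21,"ce":9,"i":99,"kot":4,"sc":75},"zh":21}
After op 14 (add /xmv/q 3): {"cza":46,"dde":4,"g":85,"xmv":{"anw":21,"ce":9,"i":99,"kot":4,"q":3,"sc":75},"zh":21}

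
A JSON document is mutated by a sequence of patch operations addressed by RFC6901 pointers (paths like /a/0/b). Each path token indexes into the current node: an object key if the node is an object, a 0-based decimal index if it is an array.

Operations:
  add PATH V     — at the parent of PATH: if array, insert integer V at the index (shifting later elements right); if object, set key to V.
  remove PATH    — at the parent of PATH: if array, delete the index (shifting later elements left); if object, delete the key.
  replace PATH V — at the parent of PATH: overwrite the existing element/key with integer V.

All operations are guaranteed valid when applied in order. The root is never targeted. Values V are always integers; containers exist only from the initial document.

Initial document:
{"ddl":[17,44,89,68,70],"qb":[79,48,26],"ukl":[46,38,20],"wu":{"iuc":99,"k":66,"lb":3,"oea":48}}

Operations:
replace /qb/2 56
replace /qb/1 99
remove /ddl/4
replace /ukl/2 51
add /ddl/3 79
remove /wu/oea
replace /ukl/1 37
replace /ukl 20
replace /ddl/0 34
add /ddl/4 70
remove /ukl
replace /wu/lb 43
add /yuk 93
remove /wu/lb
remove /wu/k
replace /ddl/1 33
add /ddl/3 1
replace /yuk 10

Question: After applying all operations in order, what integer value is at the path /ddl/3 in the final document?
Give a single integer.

Answer: 1

Derivation:
After op 1 (replace /qb/2 56): {"ddl":[17,44,89,68,70],"qb":[79,48,56],"ukl":[46,38,20],"wu":{"iuc":99,"k":66,"lb":3,"oea":48}}
After op 2 (replace /qb/1 99): {"ddl":[17,44,89,68,70],"qb":[79,99,56],"ukl":[46,38,20],"wu":{"iuc":99,"k":66,"lb":3,"oea":48}}
After op 3 (remove /ddl/4): {"ddl":[17,44,89,68],"qb":[79,99,56],"ukl":[46,38,20],"wu":{"iuc":99,"k":66,"lb":3,"oea":48}}
After op 4 (replace /ukl/2 51): {"ddl":[17,44,89,68],"qb":[79,99,56],"ukl":[46,38,51],"wu":{"iuc":99,"k":66,"lb":3,"oea":48}}
After op 5 (add /ddl/3 79): {"ddl":[17,44,89,79,68],"qb":[79,99,56],"ukl":[46,38,51],"wu":{"iuc":99,"k":66,"lb":3,"oea":48}}
After op 6 (remove /wu/oea): {"ddl":[17,44,89,79,68],"qb":[79,99,56],"ukl":[46,38,51],"wu":{"iuc":99,"k":66,"lb":3}}
After op 7 (replace /ukl/1 37): {"ddl":[17,44,89,79,68],"qb":[79,99,56],"ukl":[46,37,51],"wu":{"iuc":99,"k":66,"lb":3}}
After op 8 (replace /ukl 20): {"ddl":[17,44,89,79,68],"qb":[79,99,56],"ukl":20,"wu":{"iuc":99,"k":66,"lb":3}}
After op 9 (replace /ddl/0 34): {"ddl":[34,44,89,79,68],"qb":[79,99,56],"ukl":20,"wu":{"iuc":99,"k":66,"lb":3}}
After op 10 (add /ddl/4 70): {"ddl":[34,44,89,79,70,68],"qb":[79,99,56],"ukl":20,"wu":{"iuc":99,"k":66,"lb":3}}
After op 11 (remove /ukl): {"ddl":[34,44,89,79,70,68],"qb":[79,99,56],"wu":{"iuc":99,"k":66,"lb":3}}
After op 12 (replace /wu/lb 43): {"ddl":[34,44,89,79,70,68],"qb":[79,99,56],"wu":{"iuc":99,"k":66,"lb":43}}
After op 13 (add /yuk 93): {"ddl":[34,44,89,79,70,68],"qb":[79,99,56],"wu":{"iuc":99,"k":66,"lb":43},"yuk":93}
After op 14 (remove /wu/lb): {"ddl":[34,44,89,79,70,68],"qb":[79,99,56],"wu":{"iuc":99,"k":66},"yuk":93}
After op 15 (remove /wu/k): {"ddl":[34,44,89,79,70,68],"qb":[79,99,56],"wu":{"iuc":99},"yuk":93}
After op 16 (replace /ddl/1 33): {"ddl":[34,33,89,79,70,68],"qb":[79,99,56],"wu":{"iuc":99},"yuk":93}
After op 17 (add /ddl/3 1): {"ddl":[34,33,89,1,79,70,68],"qb":[79,99,56],"wu":{"iuc":99},"yuk":93}
After op 18 (replace /yuk 10): {"ddl":[34,33,89,1,79,70,68],"qb":[79,99,56],"wu":{"iuc":99},"yuk":10}
Value at /ddl/3: 1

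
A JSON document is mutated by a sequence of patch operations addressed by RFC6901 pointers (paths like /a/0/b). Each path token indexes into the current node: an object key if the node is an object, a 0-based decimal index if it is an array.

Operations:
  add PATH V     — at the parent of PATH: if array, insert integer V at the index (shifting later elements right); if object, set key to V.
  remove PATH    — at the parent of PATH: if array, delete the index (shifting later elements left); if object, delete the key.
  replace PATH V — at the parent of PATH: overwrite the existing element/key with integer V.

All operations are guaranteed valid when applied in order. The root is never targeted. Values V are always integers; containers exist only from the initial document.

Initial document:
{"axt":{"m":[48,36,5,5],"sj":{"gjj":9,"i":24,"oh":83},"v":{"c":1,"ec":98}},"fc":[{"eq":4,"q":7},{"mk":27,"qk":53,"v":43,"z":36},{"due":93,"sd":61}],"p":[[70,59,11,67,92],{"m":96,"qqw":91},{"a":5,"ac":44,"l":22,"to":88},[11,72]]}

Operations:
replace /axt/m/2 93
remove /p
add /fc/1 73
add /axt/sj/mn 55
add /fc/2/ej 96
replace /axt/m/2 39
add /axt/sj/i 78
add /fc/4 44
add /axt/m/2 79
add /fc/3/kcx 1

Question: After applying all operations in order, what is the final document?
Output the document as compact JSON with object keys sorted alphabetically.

After op 1 (replace /axt/m/2 93): {"axt":{"m":[48,36,93,5],"sj":{"gjj":9,"i":24,"oh":83},"v":{"c":1,"ec":98}},"fc":[{"eq":4,"q":7},{"mk":27,"qk":53,"v":43,"z":36},{"due":93,"sd":61}],"p":[[70,59,11,67,92],{"m":96,"qqw":91},{"a":5,"ac":44,"l":22,"to":88},[11,72]]}
After op 2 (remove /p): {"axt":{"m":[48,36,93,5],"sj":{"gjj":9,"i":24,"oh":83},"v":{"c":1,"ec":98}},"fc":[{"eq":4,"q":7},{"mk":27,"qk":53,"v":43,"z":36},{"due":93,"sd":61}]}
After op 3 (add /fc/1 73): {"axt":{"m":[48,36,93,5],"sj":{"gjj":9,"i":24,"oh":83},"v":{"c":1,"ec":98}},"fc":[{"eq":4,"q":7},73,{"mk":27,"qk":53,"v":43,"z":36},{"due":93,"sd":61}]}
After op 4 (add /axt/sj/mn 55): {"axt":{"m":[48,36,93,5],"sj":{"gjj":9,"i":24,"mn":55,"oh":83},"v":{"c":1,"ec":98}},"fc":[{"eq":4,"q":7},73,{"mk":27,"qk":53,"v":43,"z":36},{"due":93,"sd":61}]}
After op 5 (add /fc/2/ej 96): {"axt":{"m":[48,36,93,5],"sj":{"gjj":9,"i":24,"mn":55,"oh":83},"v":{"c":1,"ec":98}},"fc":[{"eq":4,"q":7},73,{"ej":96,"mk":27,"qk":53,"v":43,"z":36},{"due":93,"sd":61}]}
After op 6 (replace /axt/m/2 39): {"axt":{"m":[48,36,39,5],"sj":{"gjj":9,"i":24,"mn":55,"oh":83},"v":{"c":1,"ec":98}},"fc":[{"eq":4,"q":7},73,{"ej":96,"mk":27,"qk":53,"v":43,"z":36},{"due":93,"sd":61}]}
After op 7 (add /axt/sj/i 78): {"axt":{"m":[48,36,39,5],"sj":{"gjj":9,"i":78,"mn":55,"oh":83},"v":{"c":1,"ec":98}},"fc":[{"eq":4,"q":7},73,{"ej":96,"mk":27,"qk":53,"v":43,"z":36},{"due":93,"sd":61}]}
After op 8 (add /fc/4 44): {"axt":{"m":[48,36,39,5],"sj":{"gjj":9,"i":78,"mn":55,"oh":83},"v":{"c":1,"ec":98}},"fc":[{"eq":4,"q":7},73,{"ej":96,"mk":27,"qk":53,"v":43,"z":36},{"due":93,"sd":61},44]}
After op 9 (add /axt/m/2 79): {"axt":{"m":[48,36,79,39,5],"sj":{"gjj":9,"i":78,"mn":55,"oh":83},"v":{"c":1,"ec":98}},"fc":[{"eq":4,"q":7},73,{"ej":96,"mk":27,"qk":53,"v":43,"z":36},{"due":93,"sd":61},44]}
After op 10 (add /fc/3/kcx 1): {"axt":{"m":[48,36,79,39,5],"sj":{"gjj":9,"i":78,"mn":55,"oh":83},"v":{"c":1,"ec":98}},"fc":[{"eq":4,"q":7},73,{"ej":96,"mk":27,"qk":53,"v":43,"z":36},{"due":93,"kcx":1,"sd":61},44]}

Answer: {"axt":{"m":[48,36,79,39,5],"sj":{"gjj":9,"i":78,"mn":55,"oh":83},"v":{"c":1,"ec":98}},"fc":[{"eq":4,"q":7},73,{"ej":96,"mk":27,"qk":53,"v":43,"z":36},{"due":93,"kcx":1,"sd":61},44]}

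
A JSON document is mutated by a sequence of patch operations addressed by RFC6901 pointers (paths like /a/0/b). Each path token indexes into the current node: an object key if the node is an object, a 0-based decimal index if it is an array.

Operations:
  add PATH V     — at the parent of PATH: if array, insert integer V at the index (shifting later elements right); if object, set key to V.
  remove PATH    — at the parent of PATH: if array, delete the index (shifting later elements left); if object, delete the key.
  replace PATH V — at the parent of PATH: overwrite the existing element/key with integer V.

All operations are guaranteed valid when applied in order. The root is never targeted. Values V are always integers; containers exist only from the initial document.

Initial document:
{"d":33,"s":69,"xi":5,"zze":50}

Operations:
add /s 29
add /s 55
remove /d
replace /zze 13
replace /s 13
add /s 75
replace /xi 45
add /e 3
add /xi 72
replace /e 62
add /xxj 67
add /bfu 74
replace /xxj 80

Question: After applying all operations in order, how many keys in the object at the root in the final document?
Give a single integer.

After op 1 (add /s 29): {"d":33,"s":29,"xi":5,"zze":50}
After op 2 (add /s 55): {"d":33,"s":55,"xi":5,"zze":50}
After op 3 (remove /d): {"s":55,"xi":5,"zze":50}
After op 4 (replace /zze 13): {"s":55,"xi":5,"zze":13}
After op 5 (replace /s 13): {"s":13,"xi":5,"zze":13}
After op 6 (add /s 75): {"s":75,"xi":5,"zze":13}
After op 7 (replace /xi 45): {"s":75,"xi":45,"zze":13}
After op 8 (add /e 3): {"e":3,"s":75,"xi":45,"zze":13}
After op 9 (add /xi 72): {"e":3,"s":75,"xi":72,"zze":13}
After op 10 (replace /e 62): {"e":62,"s":75,"xi":72,"zze":13}
After op 11 (add /xxj 67): {"e":62,"s":75,"xi":72,"xxj":67,"zze":13}
After op 12 (add /bfu 74): {"bfu":74,"e":62,"s":75,"xi":72,"xxj":67,"zze":13}
After op 13 (replace /xxj 80): {"bfu":74,"e":62,"s":75,"xi":72,"xxj":80,"zze":13}
Size at the root: 6

Answer: 6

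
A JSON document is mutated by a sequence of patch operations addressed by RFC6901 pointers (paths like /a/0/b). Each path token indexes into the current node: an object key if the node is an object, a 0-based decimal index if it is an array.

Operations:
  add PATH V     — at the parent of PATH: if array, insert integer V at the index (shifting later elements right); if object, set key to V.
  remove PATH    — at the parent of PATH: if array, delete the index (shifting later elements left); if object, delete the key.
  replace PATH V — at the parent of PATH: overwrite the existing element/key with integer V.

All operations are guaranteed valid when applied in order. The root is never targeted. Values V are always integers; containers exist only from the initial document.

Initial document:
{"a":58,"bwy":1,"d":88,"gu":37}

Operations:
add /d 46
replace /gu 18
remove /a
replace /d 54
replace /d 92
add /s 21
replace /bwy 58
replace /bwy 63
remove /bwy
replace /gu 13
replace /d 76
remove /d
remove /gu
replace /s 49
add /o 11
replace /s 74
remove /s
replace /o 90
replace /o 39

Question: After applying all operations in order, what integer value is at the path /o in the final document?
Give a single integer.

Answer: 39

Derivation:
After op 1 (add /d 46): {"a":58,"bwy":1,"d":46,"gu":37}
After op 2 (replace /gu 18): {"a":58,"bwy":1,"d":46,"gu":18}
After op 3 (remove /a): {"bwy":1,"d":46,"gu":18}
After op 4 (replace /d 54): {"bwy":1,"d":54,"gu":18}
After op 5 (replace /d 92): {"bwy":1,"d":92,"gu":18}
After op 6 (add /s 21): {"bwy":1,"d":92,"gu":18,"s":21}
After op 7 (replace /bwy 58): {"bwy":58,"d":92,"gu":18,"s":21}
After op 8 (replace /bwy 63): {"bwy":63,"d":92,"gu":18,"s":21}
After op 9 (remove /bwy): {"d":92,"gu":18,"s":21}
After op 10 (replace /gu 13): {"d":92,"gu":13,"s":21}
After op 11 (replace /d 76): {"d":76,"gu":13,"s":21}
After op 12 (remove /d): {"gu":13,"s":21}
After op 13 (remove /gu): {"s":21}
After op 14 (replace /s 49): {"s":49}
After op 15 (add /o 11): {"o":11,"s":49}
After op 16 (replace /s 74): {"o":11,"s":74}
After op 17 (remove /s): {"o":11}
After op 18 (replace /o 90): {"o":90}
After op 19 (replace /o 39): {"o":39}
Value at /o: 39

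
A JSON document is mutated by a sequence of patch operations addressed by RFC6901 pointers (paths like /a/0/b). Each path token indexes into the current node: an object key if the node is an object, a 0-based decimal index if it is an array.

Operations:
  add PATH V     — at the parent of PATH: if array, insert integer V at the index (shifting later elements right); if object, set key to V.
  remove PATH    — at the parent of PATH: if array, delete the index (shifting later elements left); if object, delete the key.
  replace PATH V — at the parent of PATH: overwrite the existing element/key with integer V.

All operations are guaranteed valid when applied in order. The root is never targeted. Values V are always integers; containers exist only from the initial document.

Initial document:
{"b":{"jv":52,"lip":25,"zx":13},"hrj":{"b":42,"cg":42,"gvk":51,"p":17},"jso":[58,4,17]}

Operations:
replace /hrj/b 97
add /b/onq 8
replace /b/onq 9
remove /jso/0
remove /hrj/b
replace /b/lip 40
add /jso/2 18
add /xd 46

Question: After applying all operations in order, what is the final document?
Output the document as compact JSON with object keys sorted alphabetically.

Answer: {"b":{"jv":52,"lip":40,"onq":9,"zx":13},"hrj":{"cg":42,"gvk":51,"p":17},"jso":[4,17,18],"xd":46}

Derivation:
After op 1 (replace /hrj/b 97): {"b":{"jv":52,"lip":25,"zx":13},"hrj":{"b":97,"cg":42,"gvk":51,"p":17},"jso":[58,4,17]}
After op 2 (add /b/onq 8): {"b":{"jv":52,"lip":25,"onq":8,"zx":13},"hrj":{"b":97,"cg":42,"gvk":51,"p":17},"jso":[58,4,17]}
After op 3 (replace /b/onq 9): {"b":{"jv":52,"lip":25,"onq":9,"zx":13},"hrj":{"b":97,"cg":42,"gvk":51,"p":17},"jso":[58,4,17]}
After op 4 (remove /jso/0): {"b":{"jv":52,"lip":25,"onq":9,"zx":13},"hrj":{"b":97,"cg":42,"gvk":51,"p":17},"jso":[4,17]}
After op 5 (remove /hrj/b): {"b":{"jv":52,"lip":25,"onq":9,"zx":13},"hrj":{"cg":42,"gvk":51,"p":17},"jso":[4,17]}
After op 6 (replace /b/lip 40): {"b":{"jv":52,"lip":40,"onq":9,"zx":13},"hrj":{"cg":42,"gvk":51,"p":17},"jso":[4,17]}
After op 7 (add /jso/2 18): {"b":{"jv":52,"lip":40,"onq":9,"zx":13},"hrj":{"cg":42,"gvk":51,"p":17},"jso":[4,17,18]}
After op 8 (add /xd 46): {"b":{"jv":52,"lip":40,"onq":9,"zx":13},"hrj":{"cg":42,"gvk":51,"p":17},"jso":[4,17,18],"xd":46}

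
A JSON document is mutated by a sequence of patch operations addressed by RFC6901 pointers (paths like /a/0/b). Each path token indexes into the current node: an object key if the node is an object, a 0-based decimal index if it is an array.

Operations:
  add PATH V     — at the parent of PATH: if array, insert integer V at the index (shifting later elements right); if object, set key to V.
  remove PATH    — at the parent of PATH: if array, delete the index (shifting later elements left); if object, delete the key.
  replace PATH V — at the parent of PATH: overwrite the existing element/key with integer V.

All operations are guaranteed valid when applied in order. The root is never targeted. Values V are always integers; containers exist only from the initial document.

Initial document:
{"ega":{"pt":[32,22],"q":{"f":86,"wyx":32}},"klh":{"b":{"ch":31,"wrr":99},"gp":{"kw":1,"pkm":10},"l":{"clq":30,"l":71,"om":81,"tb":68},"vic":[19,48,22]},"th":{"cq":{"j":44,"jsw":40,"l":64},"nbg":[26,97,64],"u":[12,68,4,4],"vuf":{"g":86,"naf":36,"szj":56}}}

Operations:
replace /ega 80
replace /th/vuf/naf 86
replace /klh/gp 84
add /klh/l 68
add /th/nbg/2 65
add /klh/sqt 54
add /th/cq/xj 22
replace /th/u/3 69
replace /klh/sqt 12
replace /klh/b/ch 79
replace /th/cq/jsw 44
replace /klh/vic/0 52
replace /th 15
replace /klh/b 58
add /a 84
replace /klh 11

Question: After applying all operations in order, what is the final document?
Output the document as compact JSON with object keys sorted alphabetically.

Answer: {"a":84,"ega":80,"klh":11,"th":15}

Derivation:
After op 1 (replace /ega 80): {"ega":80,"klh":{"b":{"ch":31,"wrr":99},"gp":{"kw":1,"pkm":10},"l":{"clq":30,"l":71,"om":81,"tb":68},"vic":[19,48,22]},"th":{"cq":{"j":44,"jsw":40,"l":64},"nbg":[26,97,64],"u":[12,68,4,4],"vuf":{"g":86,"naf":36,"szj":56}}}
After op 2 (replace /th/vuf/naf 86): {"ega":80,"klh":{"b":{"ch":31,"wrr":99},"gp":{"kw":1,"pkm":10},"l":{"clq":30,"l":71,"om":81,"tb":68},"vic":[19,48,22]},"th":{"cq":{"j":44,"jsw":40,"l":64},"nbg":[26,97,64],"u":[12,68,4,4],"vuf":{"g":86,"naf":86,"szj":56}}}
After op 3 (replace /klh/gp 84): {"ega":80,"klh":{"b":{"ch":31,"wrr":99},"gp":84,"l":{"clq":30,"l":71,"om":81,"tb":68},"vic":[19,48,22]},"th":{"cq":{"j":44,"jsw":40,"l":64},"nbg":[26,97,64],"u":[12,68,4,4],"vuf":{"g":86,"naf":86,"szj":56}}}
After op 4 (add /klh/l 68): {"ega":80,"klh":{"b":{"ch":31,"wrr":99},"gp":84,"l":68,"vic":[19,48,22]},"th":{"cq":{"j":44,"jsw":40,"l":64},"nbg":[26,97,64],"u":[12,68,4,4],"vuf":{"g":86,"naf":86,"szj":56}}}
After op 5 (add /th/nbg/2 65): {"ega":80,"klh":{"b":{"ch":31,"wrr":99},"gp":84,"l":68,"vic":[19,48,22]},"th":{"cq":{"j":44,"jsw":40,"l":64},"nbg":[26,97,65,64],"u":[12,68,4,4],"vuf":{"g":86,"naf":86,"szj":56}}}
After op 6 (add /klh/sqt 54): {"ega":80,"klh":{"b":{"ch":31,"wrr":99},"gp":84,"l":68,"sqt":54,"vic":[19,48,22]},"th":{"cq":{"j":44,"jsw":40,"l":64},"nbg":[26,97,65,64],"u":[12,68,4,4],"vuf":{"g":86,"naf":86,"szj":56}}}
After op 7 (add /th/cq/xj 22): {"ega":80,"klh":{"b":{"ch":31,"wrr":99},"gp":84,"l":68,"sqt":54,"vic":[19,48,22]},"th":{"cq":{"j":44,"jsw":40,"l":64,"xj":22},"nbg":[26,97,65,64],"u":[12,68,4,4],"vuf":{"g":86,"naf":86,"szj":56}}}
After op 8 (replace /th/u/3 69): {"ega":80,"klh":{"b":{"ch":31,"wrr":99},"gp":84,"l":68,"sqt":54,"vic":[19,48,22]},"th":{"cq":{"j":44,"jsw":40,"l":64,"xj":22},"nbg":[26,97,65,64],"u":[12,68,4,69],"vuf":{"g":86,"naf":86,"szj":56}}}
After op 9 (replace /klh/sqt 12): {"ega":80,"klh":{"b":{"ch":31,"wrr":99},"gp":84,"l":68,"sqt":12,"vic":[19,48,22]},"th":{"cq":{"j":44,"jsw":40,"l":64,"xj":22},"nbg":[26,97,65,64],"u":[12,68,4,69],"vuf":{"g":86,"naf":86,"szj":56}}}
After op 10 (replace /klh/b/ch 79): {"ega":80,"klh":{"b":{"ch":79,"wrr":99},"gp":84,"l":68,"sqt":12,"vic":[19,48,22]},"th":{"cq":{"j":44,"jsw":40,"l":64,"xj":22},"nbg":[26,97,65,64],"u":[12,68,4,69],"vuf":{"g":86,"naf":86,"szj":56}}}
After op 11 (replace /th/cq/jsw 44): {"ega":80,"klh":{"b":{"ch":79,"wrr":99},"gp":84,"l":68,"sqt":12,"vic":[19,48,22]},"th":{"cq":{"j":44,"jsw":44,"l":64,"xj":22},"nbg":[26,97,65,64],"u":[12,68,4,69],"vuf":{"g":86,"naf":86,"szj":56}}}
After op 12 (replace /klh/vic/0 52): {"ega":80,"klh":{"b":{"ch":79,"wrr":99},"gp":84,"l":68,"sqt":12,"vic":[52,48,22]},"th":{"cq":{"j":44,"jsw":44,"l":64,"xj":22},"nbg":[26,97,65,64],"u":[12,68,4,69],"vuf":{"g":86,"naf":86,"szj":56}}}
After op 13 (replace /th 15): {"ega":80,"klh":{"b":{"ch":79,"wrr":99},"gp":84,"l":68,"sqt":12,"vic":[52,48,22]},"th":15}
After op 14 (replace /klh/b 58): {"ega":80,"klh":{"b":58,"gp":84,"l":68,"sqt":12,"vic":[52,48,22]},"th":15}
After op 15 (add /a 84): {"a":84,"ega":80,"klh":{"b":58,"gp":84,"l":68,"sqt":12,"vic":[52,48,22]},"th":15}
After op 16 (replace /klh 11): {"a":84,"ega":80,"klh":11,"th":15}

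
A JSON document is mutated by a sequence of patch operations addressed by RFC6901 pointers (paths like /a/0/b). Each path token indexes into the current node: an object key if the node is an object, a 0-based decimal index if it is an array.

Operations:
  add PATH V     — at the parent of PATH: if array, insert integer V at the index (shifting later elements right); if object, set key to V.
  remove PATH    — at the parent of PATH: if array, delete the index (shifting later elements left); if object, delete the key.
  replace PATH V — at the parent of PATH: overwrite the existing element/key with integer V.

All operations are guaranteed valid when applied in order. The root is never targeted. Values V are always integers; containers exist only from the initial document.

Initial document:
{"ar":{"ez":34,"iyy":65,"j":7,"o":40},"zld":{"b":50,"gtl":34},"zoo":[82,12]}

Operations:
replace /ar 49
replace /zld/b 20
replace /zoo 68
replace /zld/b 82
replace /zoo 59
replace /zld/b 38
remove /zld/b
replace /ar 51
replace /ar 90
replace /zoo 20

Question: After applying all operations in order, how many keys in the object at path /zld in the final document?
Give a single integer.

Answer: 1

Derivation:
After op 1 (replace /ar 49): {"ar":49,"zld":{"b":50,"gtl":34},"zoo":[82,12]}
After op 2 (replace /zld/b 20): {"ar":49,"zld":{"b":20,"gtl":34},"zoo":[82,12]}
After op 3 (replace /zoo 68): {"ar":49,"zld":{"b":20,"gtl":34},"zoo":68}
After op 4 (replace /zld/b 82): {"ar":49,"zld":{"b":82,"gtl":34},"zoo":68}
After op 5 (replace /zoo 59): {"ar":49,"zld":{"b":82,"gtl":34},"zoo":59}
After op 6 (replace /zld/b 38): {"ar":49,"zld":{"b":38,"gtl":34},"zoo":59}
After op 7 (remove /zld/b): {"ar":49,"zld":{"gtl":34},"zoo":59}
After op 8 (replace /ar 51): {"ar":51,"zld":{"gtl":34},"zoo":59}
After op 9 (replace /ar 90): {"ar":90,"zld":{"gtl":34},"zoo":59}
After op 10 (replace /zoo 20): {"ar":90,"zld":{"gtl":34},"zoo":20}
Size at path /zld: 1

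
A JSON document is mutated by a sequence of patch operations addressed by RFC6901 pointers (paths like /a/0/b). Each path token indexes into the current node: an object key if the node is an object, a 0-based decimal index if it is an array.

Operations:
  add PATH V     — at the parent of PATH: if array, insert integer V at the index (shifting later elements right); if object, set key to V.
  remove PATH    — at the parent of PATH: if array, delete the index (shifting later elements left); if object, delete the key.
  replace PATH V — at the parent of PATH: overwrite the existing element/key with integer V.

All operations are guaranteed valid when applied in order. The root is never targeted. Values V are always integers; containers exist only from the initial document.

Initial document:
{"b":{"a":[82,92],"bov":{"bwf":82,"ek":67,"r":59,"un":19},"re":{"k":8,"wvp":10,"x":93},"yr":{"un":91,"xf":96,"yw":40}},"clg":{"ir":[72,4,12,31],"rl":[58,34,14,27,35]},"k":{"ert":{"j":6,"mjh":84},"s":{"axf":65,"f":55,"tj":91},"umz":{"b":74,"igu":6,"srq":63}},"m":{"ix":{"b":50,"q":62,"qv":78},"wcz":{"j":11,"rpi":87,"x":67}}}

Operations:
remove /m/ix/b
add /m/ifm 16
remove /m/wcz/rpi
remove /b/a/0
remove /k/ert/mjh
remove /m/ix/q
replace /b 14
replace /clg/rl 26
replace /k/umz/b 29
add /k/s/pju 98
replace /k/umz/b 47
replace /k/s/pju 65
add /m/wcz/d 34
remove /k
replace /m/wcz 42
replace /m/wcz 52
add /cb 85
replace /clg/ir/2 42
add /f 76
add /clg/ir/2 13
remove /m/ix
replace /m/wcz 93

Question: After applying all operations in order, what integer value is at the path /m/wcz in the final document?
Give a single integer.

Answer: 93

Derivation:
After op 1 (remove /m/ix/b): {"b":{"a":[82,92],"bov":{"bwf":82,"ek":67,"r":59,"un":19},"re":{"k":8,"wvp":10,"x":93},"yr":{"un":91,"xf":96,"yw":40}},"clg":{"ir":[72,4,12,31],"rl":[58,34,14,27,35]},"k":{"ert":{"j":6,"mjh":84},"s":{"axf":65,"f":55,"tj":91},"umz":{"b":74,"igu":6,"srq":63}},"m":{"ix":{"q":62,"qv":78},"wcz":{"j":11,"rpi":87,"x":67}}}
After op 2 (add /m/ifm 16): {"b":{"a":[82,92],"bov":{"bwf":82,"ek":67,"r":59,"un":19},"re":{"k":8,"wvp":10,"x":93},"yr":{"un":91,"xf":96,"yw":40}},"clg":{"ir":[72,4,12,31],"rl":[58,34,14,27,35]},"k":{"ert":{"j":6,"mjh":84},"s":{"axf":65,"f":55,"tj":91},"umz":{"b":74,"igu":6,"srq":63}},"m":{"ifm":16,"ix":{"q":62,"qv":78},"wcz":{"j":11,"rpi":87,"x":67}}}
After op 3 (remove /m/wcz/rpi): {"b":{"a":[82,92],"bov":{"bwf":82,"ek":67,"r":59,"un":19},"re":{"k":8,"wvp":10,"x":93},"yr":{"un":91,"xf":96,"yw":40}},"clg":{"ir":[72,4,12,31],"rl":[58,34,14,27,35]},"k":{"ert":{"j":6,"mjh":84},"s":{"axf":65,"f":55,"tj":91},"umz":{"b":74,"igu":6,"srq":63}},"m":{"ifm":16,"ix":{"q":62,"qv":78},"wcz":{"j":11,"x":67}}}
After op 4 (remove /b/a/0): {"b":{"a":[92],"bov":{"bwf":82,"ek":67,"r":59,"un":19},"re":{"k":8,"wvp":10,"x":93},"yr":{"un":91,"xf":96,"yw":40}},"clg":{"ir":[72,4,12,31],"rl":[58,34,14,27,35]},"k":{"ert":{"j":6,"mjh":84},"s":{"axf":65,"f":55,"tj":91},"umz":{"b":74,"igu":6,"srq":63}},"m":{"ifm":16,"ix":{"q":62,"qv":78},"wcz":{"j":11,"x":67}}}
After op 5 (remove /k/ert/mjh): {"b":{"a":[92],"bov":{"bwf":82,"ek":67,"r":59,"un":19},"re":{"k":8,"wvp":10,"x":93},"yr":{"un":91,"xf":96,"yw":40}},"clg":{"ir":[72,4,12,31],"rl":[58,34,14,27,35]},"k":{"ert":{"j":6},"s":{"axf":65,"f":55,"tj":91},"umz":{"b":74,"igu":6,"srq":63}},"m":{"ifm":16,"ix":{"q":62,"qv":78},"wcz":{"j":11,"x":67}}}
After op 6 (remove /m/ix/q): {"b":{"a":[92],"bov":{"bwf":82,"ek":67,"r":59,"un":19},"re":{"k":8,"wvp":10,"x":93},"yr":{"un":91,"xf":96,"yw":40}},"clg":{"ir":[72,4,12,31],"rl":[58,34,14,27,35]},"k":{"ert":{"j":6},"s":{"axf":65,"f":55,"tj":91},"umz":{"b":74,"igu":6,"srq":63}},"m":{"ifm":16,"ix":{"qv":78},"wcz":{"j":11,"x":67}}}
After op 7 (replace /b 14): {"b":14,"clg":{"ir":[72,4,12,31],"rl":[58,34,14,27,35]},"k":{"ert":{"j":6},"s":{"axf":65,"f":55,"tj":91},"umz":{"b":74,"igu":6,"srq":63}},"m":{"ifm":16,"ix":{"qv":78},"wcz":{"j":11,"x":67}}}
After op 8 (replace /clg/rl 26): {"b":14,"clg":{"ir":[72,4,12,31],"rl":26},"k":{"ert":{"j":6},"s":{"axf":65,"f":55,"tj":91},"umz":{"b":74,"igu":6,"srq":63}},"m":{"ifm":16,"ix":{"qv":78},"wcz":{"j":11,"x":67}}}
After op 9 (replace /k/umz/b 29): {"b":14,"clg":{"ir":[72,4,12,31],"rl":26},"k":{"ert":{"j":6},"s":{"axf":65,"f":55,"tj":91},"umz":{"b":29,"igu":6,"srq":63}},"m":{"ifm":16,"ix":{"qv":78},"wcz":{"j":11,"x":67}}}
After op 10 (add /k/s/pju 98): {"b":14,"clg":{"ir":[72,4,12,31],"rl":26},"k":{"ert":{"j":6},"s":{"axf":65,"f":55,"pju":98,"tj":91},"umz":{"b":29,"igu":6,"srq":63}},"m":{"ifm":16,"ix":{"qv":78},"wcz":{"j":11,"x":67}}}
After op 11 (replace /k/umz/b 47): {"b":14,"clg":{"ir":[72,4,12,31],"rl":26},"k":{"ert":{"j":6},"s":{"axf":65,"f":55,"pju":98,"tj":91},"umz":{"b":47,"igu":6,"srq":63}},"m":{"ifm":16,"ix":{"qv":78},"wcz":{"j":11,"x":67}}}
After op 12 (replace /k/s/pju 65): {"b":14,"clg":{"ir":[72,4,12,31],"rl":26},"k":{"ert":{"j":6},"s":{"axf":65,"f":55,"pju":65,"tj":91},"umz":{"b":47,"igu":6,"srq":63}},"m":{"ifm":16,"ix":{"qv":78},"wcz":{"j":11,"x":67}}}
After op 13 (add /m/wcz/d 34): {"b":14,"clg":{"ir":[72,4,12,31],"rl":26},"k":{"ert":{"j":6},"s":{"axf":65,"f":55,"pju":65,"tj":91},"umz":{"b":47,"igu":6,"srq":63}},"m":{"ifm":16,"ix":{"qv":78},"wcz":{"d":34,"j":11,"x":67}}}
After op 14 (remove /k): {"b":14,"clg":{"ir":[72,4,12,31],"rl":26},"m":{"ifm":16,"ix":{"qv":78},"wcz":{"d":34,"j":11,"x":67}}}
After op 15 (replace /m/wcz 42): {"b":14,"clg":{"ir":[72,4,12,31],"rl":26},"m":{"ifm":16,"ix":{"qv":78},"wcz":42}}
After op 16 (replace /m/wcz 52): {"b":14,"clg":{"ir":[72,4,12,31],"rl":26},"m":{"ifm":16,"ix":{"qv":78},"wcz":52}}
After op 17 (add /cb 85): {"b":14,"cb":85,"clg":{"ir":[72,4,12,31],"rl":26},"m":{"ifm":16,"ix":{"qv":78},"wcz":52}}
After op 18 (replace /clg/ir/2 42): {"b":14,"cb":85,"clg":{"ir":[72,4,42,31],"rl":26},"m":{"ifm":16,"ix":{"qv":78},"wcz":52}}
After op 19 (add /f 76): {"b":14,"cb":85,"clg":{"ir":[72,4,42,31],"rl":26},"f":76,"m":{"ifm":16,"ix":{"qv":78},"wcz":52}}
After op 20 (add /clg/ir/2 13): {"b":14,"cb":85,"clg":{"ir":[72,4,13,42,31],"rl":26},"f":76,"m":{"ifm":16,"ix":{"qv":78},"wcz":52}}
After op 21 (remove /m/ix): {"b":14,"cb":85,"clg":{"ir":[72,4,13,42,31],"rl":26},"f":76,"m":{"ifm":16,"wcz":52}}
After op 22 (replace /m/wcz 93): {"b":14,"cb":85,"clg":{"ir":[72,4,13,42,31],"rl":26},"f":76,"m":{"ifm":16,"wcz":93}}
Value at /m/wcz: 93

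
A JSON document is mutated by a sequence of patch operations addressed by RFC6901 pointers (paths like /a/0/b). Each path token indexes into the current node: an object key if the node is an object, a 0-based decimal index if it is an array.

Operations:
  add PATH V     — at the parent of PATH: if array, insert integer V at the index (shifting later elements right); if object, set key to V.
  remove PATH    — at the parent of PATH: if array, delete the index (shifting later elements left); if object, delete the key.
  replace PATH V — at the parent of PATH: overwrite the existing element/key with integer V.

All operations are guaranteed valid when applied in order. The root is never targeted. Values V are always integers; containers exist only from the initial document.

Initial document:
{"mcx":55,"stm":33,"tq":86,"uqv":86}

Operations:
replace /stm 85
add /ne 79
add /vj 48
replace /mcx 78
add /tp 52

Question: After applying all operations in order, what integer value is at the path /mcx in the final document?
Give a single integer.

Answer: 78

Derivation:
After op 1 (replace /stm 85): {"mcx":55,"stm":85,"tq":86,"uqv":86}
After op 2 (add /ne 79): {"mcx":55,"ne":79,"stm":85,"tq":86,"uqv":86}
After op 3 (add /vj 48): {"mcx":55,"ne":79,"stm":85,"tq":86,"uqv":86,"vj":48}
After op 4 (replace /mcx 78): {"mcx":78,"ne":79,"stm":85,"tq":86,"uqv":86,"vj":48}
After op 5 (add /tp 52): {"mcx":78,"ne":79,"stm":85,"tp":52,"tq":86,"uqv":86,"vj":48}
Value at /mcx: 78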